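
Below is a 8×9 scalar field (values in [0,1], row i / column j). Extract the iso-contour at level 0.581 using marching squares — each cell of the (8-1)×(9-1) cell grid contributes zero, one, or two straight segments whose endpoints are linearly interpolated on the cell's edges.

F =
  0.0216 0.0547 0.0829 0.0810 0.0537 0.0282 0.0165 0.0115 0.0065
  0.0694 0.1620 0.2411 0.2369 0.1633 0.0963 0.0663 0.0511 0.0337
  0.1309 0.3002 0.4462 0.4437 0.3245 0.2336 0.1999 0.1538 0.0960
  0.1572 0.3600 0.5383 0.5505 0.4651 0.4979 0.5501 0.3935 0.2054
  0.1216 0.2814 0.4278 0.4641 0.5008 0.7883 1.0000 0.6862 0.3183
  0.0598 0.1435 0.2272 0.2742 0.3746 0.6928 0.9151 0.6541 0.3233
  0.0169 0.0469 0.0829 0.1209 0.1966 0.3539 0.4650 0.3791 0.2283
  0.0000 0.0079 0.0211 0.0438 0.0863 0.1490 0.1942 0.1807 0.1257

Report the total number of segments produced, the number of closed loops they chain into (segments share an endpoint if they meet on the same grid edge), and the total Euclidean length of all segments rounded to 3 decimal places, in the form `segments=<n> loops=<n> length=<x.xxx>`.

segments=10 loops=1 length=8.735

cell (3,4): code 0100 → (3.286,5.000)–(4.000,4.279)
cell (3,5): code 1100 → (3.069,6.000)–(3.286,5.000)
cell (3,6): code 1100 → (3.641,7.000)–(3.069,6.000)
cell (3,7): code 1000 → (4.000,7.286)–(3.641,7.000)
cell (4,4): code 0110 → (4.000,4.279)–(5.000,4.649)
cell (4,7): code 1001 → (5.000,7.221)–(4.000,7.286)
cell (5,4): code 0010 → (5.000,4.649)–(5.330,5.000)
cell (5,5): code 0011 → (5.330,5.000)–(5.742,6.000)
cell (5,6): code 0011 → (5.742,6.000)–(5.266,7.000)
cell (5,7): code 0001 → (5.266,7.000)–(5.000,7.221)
total: 10 segments, chained into 1 closed loop(s), length Σ = 8.734562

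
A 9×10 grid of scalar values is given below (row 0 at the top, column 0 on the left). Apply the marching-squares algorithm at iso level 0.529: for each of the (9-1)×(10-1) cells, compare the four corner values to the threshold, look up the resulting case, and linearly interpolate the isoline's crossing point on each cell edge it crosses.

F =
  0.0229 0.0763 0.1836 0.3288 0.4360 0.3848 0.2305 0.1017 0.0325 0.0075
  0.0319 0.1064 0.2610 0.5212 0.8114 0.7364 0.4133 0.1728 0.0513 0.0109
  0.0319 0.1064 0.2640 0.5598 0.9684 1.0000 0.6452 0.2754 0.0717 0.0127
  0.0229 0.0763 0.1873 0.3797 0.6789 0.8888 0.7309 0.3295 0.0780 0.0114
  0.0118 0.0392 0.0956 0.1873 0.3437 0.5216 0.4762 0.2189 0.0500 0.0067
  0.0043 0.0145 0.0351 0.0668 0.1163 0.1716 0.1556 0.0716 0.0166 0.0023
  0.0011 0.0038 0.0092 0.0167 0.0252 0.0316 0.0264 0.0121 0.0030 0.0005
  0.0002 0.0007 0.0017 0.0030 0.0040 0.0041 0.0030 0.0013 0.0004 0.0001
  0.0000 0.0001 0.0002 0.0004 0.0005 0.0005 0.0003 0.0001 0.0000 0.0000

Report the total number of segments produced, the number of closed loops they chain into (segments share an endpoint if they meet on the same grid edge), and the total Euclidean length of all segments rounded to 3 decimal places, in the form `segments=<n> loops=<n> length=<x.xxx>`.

cell (0,3): code 0100 → (0.248,4.000)–(1.000,3.027)
cell (0,4): code 1100 → (0.410,5.000)–(0.248,4.000)
cell (0,5): code 1000 → (1.000,5.642)–(0.410,5.000)
cell (1,2): code 0100 → (1.202,3.000)–(2.000,2.896)
cell (1,3): code 1110 → (1.000,3.027)–(1.202,3.000)
cell (1,5): code 1101 → (1.499,6.000)–(1.000,5.642)
cell (1,6): code 1000 → (2.000,6.314)–(1.499,6.000)
cell (2,2): code 0010 → (2.000,2.896)–(2.171,3.000)
cell (2,3): code 0111 → (2.171,3.000)–(3.000,3.499)
cell (2,6): code 1001 → (3.000,6.503)–(2.000,6.314)
cell (3,3): code 0010 → (3.000,3.499)–(3.447,4.000)
cell (3,4): code 0011 → (3.447,4.000)–(3.980,5.000)
cell (3,5): code 0011 → (3.980,5.000)–(3.793,6.000)
cell (3,6): code 0001 → (3.793,6.000)–(3.000,6.503)
total: 14 segments, chained into 1 closed loop(s), length Σ = 11.275194

segments=14 loops=1 length=11.275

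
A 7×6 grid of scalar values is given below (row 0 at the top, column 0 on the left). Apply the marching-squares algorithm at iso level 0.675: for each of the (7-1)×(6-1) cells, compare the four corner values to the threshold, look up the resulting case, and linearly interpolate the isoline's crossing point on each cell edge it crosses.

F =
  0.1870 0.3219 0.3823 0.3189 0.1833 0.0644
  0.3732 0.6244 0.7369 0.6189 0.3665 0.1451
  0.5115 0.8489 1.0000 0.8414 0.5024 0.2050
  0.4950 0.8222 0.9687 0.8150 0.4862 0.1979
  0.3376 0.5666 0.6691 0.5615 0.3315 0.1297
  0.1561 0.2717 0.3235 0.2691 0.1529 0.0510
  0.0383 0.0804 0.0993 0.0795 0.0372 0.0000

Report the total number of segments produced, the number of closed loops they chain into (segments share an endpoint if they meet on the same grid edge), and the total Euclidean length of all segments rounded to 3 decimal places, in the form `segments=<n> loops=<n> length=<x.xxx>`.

cell (0,1): code 0100 → (0.825,2.000)–(1.000,1.450)
cell (0,2): code 1000 → (1.000,2.525)–(0.825,2.000)
cell (1,0): code 0100 → (1.225,1.000)–(2.000,0.485)
cell (1,1): code 1110 → (1.000,1.450)–(1.225,1.000)
cell (1,2): code 1101 → (1.252,3.000)–(1.000,2.525)
cell (1,3): code 1000 → (2.000,3.491)–(1.252,3.000)
cell (2,0): code 0110 → (2.000,0.485)–(3.000,0.550)
cell (2,3): code 1001 → (3.000,3.426)–(2.000,3.491)
cell (3,0): code 0010 → (3.000,0.550)–(3.576,1.000)
cell (3,1): code 0011 → (3.576,1.000)–(3.980,2.000)
cell (3,2): code 0011 → (3.980,2.000)–(3.552,3.000)
cell (3,3): code 0001 → (3.552,3.000)–(3.000,3.426)
total: 12 segments, chained into 1 closed loop(s), length Σ = 9.595153

segments=12 loops=1 length=9.595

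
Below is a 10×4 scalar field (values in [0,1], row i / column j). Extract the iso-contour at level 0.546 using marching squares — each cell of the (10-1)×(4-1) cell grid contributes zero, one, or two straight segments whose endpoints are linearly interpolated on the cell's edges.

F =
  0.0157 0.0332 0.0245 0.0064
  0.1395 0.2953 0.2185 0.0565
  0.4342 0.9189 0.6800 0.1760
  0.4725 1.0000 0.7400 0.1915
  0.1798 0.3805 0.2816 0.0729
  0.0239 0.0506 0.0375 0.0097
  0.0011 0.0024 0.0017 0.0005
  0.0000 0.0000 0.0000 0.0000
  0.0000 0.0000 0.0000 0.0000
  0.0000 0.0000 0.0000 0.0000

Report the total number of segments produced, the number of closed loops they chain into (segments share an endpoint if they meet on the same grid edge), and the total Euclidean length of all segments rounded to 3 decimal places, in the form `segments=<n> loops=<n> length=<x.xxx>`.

cell (1,0): code 0100 → (1.402,1.000)–(2.000,0.231)
cell (1,1): code 1100 → (1.710,2.000)–(1.402,1.000)
cell (1,2): code 1000 → (2.000,2.266)–(1.710,2.000)
cell (2,0): code 0110 → (2.000,0.231)–(3.000,0.139)
cell (2,2): code 1001 → (3.000,2.354)–(2.000,2.266)
cell (3,0): code 0010 → (3.000,0.139)–(3.733,1.000)
cell (3,1): code 0011 → (3.733,1.000)–(3.423,2.000)
cell (3,2): code 0001 → (3.423,2.000)–(3.000,2.354)
total: 8 segments, chained into 1 closed loop(s), length Σ = 7.151149

segments=8 loops=1 length=7.151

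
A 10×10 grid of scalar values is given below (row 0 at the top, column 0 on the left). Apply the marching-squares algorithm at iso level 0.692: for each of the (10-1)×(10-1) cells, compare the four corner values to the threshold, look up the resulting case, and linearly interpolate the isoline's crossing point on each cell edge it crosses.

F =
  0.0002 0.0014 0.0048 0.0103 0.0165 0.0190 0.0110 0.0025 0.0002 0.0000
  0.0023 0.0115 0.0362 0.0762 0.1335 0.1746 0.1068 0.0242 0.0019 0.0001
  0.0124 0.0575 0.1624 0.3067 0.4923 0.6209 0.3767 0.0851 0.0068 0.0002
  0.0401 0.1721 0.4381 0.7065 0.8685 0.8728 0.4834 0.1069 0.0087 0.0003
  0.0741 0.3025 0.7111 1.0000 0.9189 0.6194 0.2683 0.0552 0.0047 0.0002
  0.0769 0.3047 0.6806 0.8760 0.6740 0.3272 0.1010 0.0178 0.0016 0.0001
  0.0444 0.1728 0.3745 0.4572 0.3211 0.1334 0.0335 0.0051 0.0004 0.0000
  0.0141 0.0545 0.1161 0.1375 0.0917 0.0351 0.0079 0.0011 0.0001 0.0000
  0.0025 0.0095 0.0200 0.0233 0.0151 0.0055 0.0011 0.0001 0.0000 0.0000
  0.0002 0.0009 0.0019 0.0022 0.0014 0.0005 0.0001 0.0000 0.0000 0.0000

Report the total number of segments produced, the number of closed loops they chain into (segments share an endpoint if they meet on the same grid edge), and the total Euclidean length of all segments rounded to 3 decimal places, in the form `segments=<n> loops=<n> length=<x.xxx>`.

segments=14 loops=1 length=10.046

cell (2,2): code 0100 → (2.964,3.000)–(3.000,2.946)
cell (2,3): code 1100 → (2.531,4.000)–(2.964,3.000)
cell (2,4): code 1100 → (2.282,5.000)–(2.531,4.000)
cell (2,5): code 1000 → (3.000,5.464)–(2.282,5.000)
cell (3,1): code 0100 → (3.930,2.000)–(4.000,1.953)
cell (3,2): code 1110 → (3.000,2.946)–(3.930,2.000)
cell (3,4): code 1011 → (4.000,4.758)–(3.713,5.000)
cell (3,5): code 0001 → (3.713,5.000)–(3.000,5.464)
cell (4,1): code 0010 → (4.000,1.953)–(4.626,2.000)
cell (4,2): code 0111 → (4.626,2.000)–(5.000,2.058)
cell (4,3): code 1011 → (5.000,3.911)–(4.927,4.000)
cell (4,4): code 0001 → (4.927,4.000)–(4.000,4.758)
cell (5,2): code 0010 → (5.000,2.058)–(5.439,3.000)
cell (5,3): code 0001 → (5.439,3.000)–(5.000,3.911)
total: 14 segments, chained into 1 closed loop(s), length Σ = 10.046312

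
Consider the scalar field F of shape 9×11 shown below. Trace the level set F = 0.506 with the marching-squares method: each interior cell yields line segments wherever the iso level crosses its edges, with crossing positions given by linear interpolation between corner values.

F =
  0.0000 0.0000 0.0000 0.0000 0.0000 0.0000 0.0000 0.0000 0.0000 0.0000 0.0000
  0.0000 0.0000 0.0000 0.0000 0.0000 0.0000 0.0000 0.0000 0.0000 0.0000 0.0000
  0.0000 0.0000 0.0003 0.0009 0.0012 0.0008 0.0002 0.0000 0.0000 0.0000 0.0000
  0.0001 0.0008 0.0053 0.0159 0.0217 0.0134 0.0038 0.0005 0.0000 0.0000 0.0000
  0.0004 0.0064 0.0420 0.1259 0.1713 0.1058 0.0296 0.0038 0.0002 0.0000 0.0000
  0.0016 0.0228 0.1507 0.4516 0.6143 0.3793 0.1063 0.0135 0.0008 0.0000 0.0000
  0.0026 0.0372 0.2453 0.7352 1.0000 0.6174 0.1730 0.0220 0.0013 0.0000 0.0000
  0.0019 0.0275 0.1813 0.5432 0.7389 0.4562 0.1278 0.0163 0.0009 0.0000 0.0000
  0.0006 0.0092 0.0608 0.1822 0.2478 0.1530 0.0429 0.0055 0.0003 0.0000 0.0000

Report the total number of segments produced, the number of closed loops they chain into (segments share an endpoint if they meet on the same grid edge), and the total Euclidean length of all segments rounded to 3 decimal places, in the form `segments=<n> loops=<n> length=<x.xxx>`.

segments=12 loops=1 length=8.157

cell (4,3): code 0100 → (4.756,4.000)–(5.000,3.334)
cell (4,4): code 1000 → (5.000,4.461)–(4.756,4.000)
cell (5,2): code 0100 → (5.192,3.000)–(6.000,2.532)
cell (5,3): code 1110 → (5.000,3.334)–(5.192,3.000)
cell (5,4): code 1101 → (5.532,5.000)–(5.000,4.461)
cell (5,5): code 1000 → (6.000,5.251)–(5.532,5.000)
cell (6,2): code 0110 → (6.000,2.532)–(7.000,2.897)
cell (6,4): code 1011 → (7.000,4.824)–(6.691,5.000)
cell (6,5): code 0001 → (6.691,5.000)–(6.000,5.251)
cell (7,2): code 0010 → (7.000,2.897)–(7.103,3.000)
cell (7,3): code 0011 → (7.103,3.000)–(7.474,4.000)
cell (7,4): code 0001 → (7.474,4.000)–(7.000,4.824)
total: 12 segments, chained into 1 closed loop(s), length Σ = 8.156531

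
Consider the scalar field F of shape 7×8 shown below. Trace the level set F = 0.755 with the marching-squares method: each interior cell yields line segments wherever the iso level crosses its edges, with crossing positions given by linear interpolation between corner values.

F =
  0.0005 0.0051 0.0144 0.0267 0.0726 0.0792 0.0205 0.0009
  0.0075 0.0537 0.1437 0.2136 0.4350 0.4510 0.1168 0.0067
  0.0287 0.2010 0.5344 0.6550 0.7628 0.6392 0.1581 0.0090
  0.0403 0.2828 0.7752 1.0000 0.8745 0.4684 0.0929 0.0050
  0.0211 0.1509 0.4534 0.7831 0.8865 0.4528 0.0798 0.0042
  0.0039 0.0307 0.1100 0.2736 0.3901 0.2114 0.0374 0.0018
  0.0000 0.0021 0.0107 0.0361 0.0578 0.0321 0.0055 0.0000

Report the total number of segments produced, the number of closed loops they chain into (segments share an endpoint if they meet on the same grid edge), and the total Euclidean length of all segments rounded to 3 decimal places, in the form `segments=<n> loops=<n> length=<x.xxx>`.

cell (1,3): code 0100 → (1.976,4.000)–(2.000,3.928)
cell (1,4): code 1000 → (2.000,4.063)–(1.976,4.000)
cell (2,1): code 0100 → (2.916,2.000)–(3.000,1.959)
cell (2,2): code 1100 → (2.290,3.000)–(2.916,2.000)
cell (2,3): code 1110 → (2.000,3.928)–(2.290,3.000)
cell (2,4): code 1001 → (3.000,4.294)–(2.000,4.063)
cell (3,1): code 0010 → (3.000,1.959)–(3.063,2.000)
cell (3,2): code 0111 → (3.063,2.000)–(4.000,2.915)
cell (3,4): code 1001 → (4.000,4.303)–(3.000,4.294)
cell (4,2): code 0010 → (4.000,2.915)–(4.055,3.000)
cell (4,3): code 0011 → (4.055,3.000)–(4.265,4.000)
cell (4,4): code 0001 → (4.265,4.000)–(4.000,4.303)
total: 12 segments, chained into 1 closed loop(s), length Σ = 7.325743

segments=12 loops=1 length=7.326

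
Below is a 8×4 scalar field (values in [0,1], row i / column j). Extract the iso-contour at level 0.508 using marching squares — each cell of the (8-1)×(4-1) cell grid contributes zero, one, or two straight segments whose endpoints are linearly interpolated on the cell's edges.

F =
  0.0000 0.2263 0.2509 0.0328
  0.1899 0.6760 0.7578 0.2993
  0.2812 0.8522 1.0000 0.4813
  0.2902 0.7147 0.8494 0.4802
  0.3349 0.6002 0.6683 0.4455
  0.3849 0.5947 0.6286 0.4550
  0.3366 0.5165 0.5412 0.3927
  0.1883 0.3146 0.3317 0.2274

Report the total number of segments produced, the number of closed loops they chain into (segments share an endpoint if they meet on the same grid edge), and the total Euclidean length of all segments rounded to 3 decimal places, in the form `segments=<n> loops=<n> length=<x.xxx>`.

cell (0,0): code 0100 → (0.626,1.000)–(1.000,0.654)
cell (0,1): code 1100 → (0.507,2.000)–(0.626,1.000)
cell (0,2): code 1000 → (1.000,2.545)–(0.507,2.000)
cell (1,0): code 0110 → (1.000,0.654)–(2.000,0.397)
cell (1,2): code 1001 → (2.000,2.949)–(1.000,2.545)
cell (2,0): code 0110 → (2.000,0.397)–(3.000,0.513)
cell (2,2): code 1001 → (3.000,2.925)–(2.000,2.949)
cell (3,0): code 0110 → (3.000,0.513)–(4.000,0.652)
cell (3,2): code 1001 → (4.000,2.719)–(3.000,2.925)
cell (4,0): code 0110 → (4.000,0.652)–(5.000,0.587)
cell (4,2): code 1001 → (5.000,2.695)–(4.000,2.719)
cell (5,0): code 0110 → (5.000,0.587)–(6.000,0.953)
cell (5,2): code 1001 → (6.000,2.224)–(5.000,2.695)
cell (6,0): code 0010 → (6.000,0.953)–(6.042,1.000)
cell (6,1): code 0011 → (6.042,1.000)–(6.158,2.000)
cell (6,2): code 0001 → (6.158,2.000)–(6.000,2.224)
total: 16 segments, chained into 1 closed loop(s), length Σ = 13.915917

segments=16 loops=1 length=13.916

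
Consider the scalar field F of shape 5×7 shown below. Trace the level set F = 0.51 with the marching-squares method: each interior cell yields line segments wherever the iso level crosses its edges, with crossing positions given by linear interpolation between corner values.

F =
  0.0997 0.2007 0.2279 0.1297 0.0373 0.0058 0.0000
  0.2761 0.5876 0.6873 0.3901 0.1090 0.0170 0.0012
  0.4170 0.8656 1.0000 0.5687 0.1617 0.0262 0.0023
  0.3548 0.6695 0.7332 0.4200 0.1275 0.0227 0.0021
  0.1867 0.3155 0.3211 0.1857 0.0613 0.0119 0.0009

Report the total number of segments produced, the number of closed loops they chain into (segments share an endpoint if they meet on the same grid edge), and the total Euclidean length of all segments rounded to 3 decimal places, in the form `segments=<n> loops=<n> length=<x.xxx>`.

segments=12 loops=1 length=9.035

cell (0,0): code 0100 → (0.799,1.000)–(1.000,0.751)
cell (0,1): code 1100 → (0.614,2.000)–(0.799,1.000)
cell (0,2): code 1000 → (1.000,2.597)–(0.614,2.000)
cell (1,0): code 0110 → (1.000,0.751)–(2.000,0.207)
cell (1,2): code 1101 → (1.671,3.000)–(1.000,2.597)
cell (1,3): code 1000 → (2.000,3.144)–(1.671,3.000)
cell (2,0): code 0110 → (2.000,0.207)–(3.000,0.493)
cell (2,2): code 1011 → (3.000,2.713)–(2.395,3.000)
cell (2,3): code 0001 → (2.395,3.000)–(2.000,3.144)
cell (3,0): code 0010 → (3.000,0.493)–(3.451,1.000)
cell (3,1): code 0011 → (3.451,1.000)–(3.542,2.000)
cell (3,2): code 0001 → (3.542,2.000)–(3.000,2.713)
total: 12 segments, chained into 1 closed loop(s), length Σ = 9.035433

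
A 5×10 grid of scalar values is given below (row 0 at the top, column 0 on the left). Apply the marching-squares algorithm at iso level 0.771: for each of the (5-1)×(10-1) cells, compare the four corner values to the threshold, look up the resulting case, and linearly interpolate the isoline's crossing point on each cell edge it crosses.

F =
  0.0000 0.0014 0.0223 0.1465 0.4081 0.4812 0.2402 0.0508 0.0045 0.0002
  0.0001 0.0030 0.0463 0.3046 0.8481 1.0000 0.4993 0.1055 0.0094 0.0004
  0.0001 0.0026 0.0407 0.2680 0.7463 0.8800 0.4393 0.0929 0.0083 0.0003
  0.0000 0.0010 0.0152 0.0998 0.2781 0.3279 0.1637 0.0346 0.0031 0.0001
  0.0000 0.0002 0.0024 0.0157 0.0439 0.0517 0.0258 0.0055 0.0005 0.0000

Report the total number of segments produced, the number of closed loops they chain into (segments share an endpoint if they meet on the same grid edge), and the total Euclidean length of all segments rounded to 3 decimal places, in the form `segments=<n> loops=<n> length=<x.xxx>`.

segments=8 loops=1 length=5.148

cell (0,3): code 0100 → (0.825,4.000)–(1.000,3.858)
cell (0,4): code 1100 → (0.559,5.000)–(0.825,4.000)
cell (0,5): code 1000 → (1.000,5.457)–(0.559,5.000)
cell (1,3): code 0010 → (1.000,3.858)–(1.757,4.000)
cell (1,4): code 0111 → (1.757,4.000)–(2.000,4.185)
cell (1,5): code 1001 → (2.000,5.247)–(1.000,5.457)
cell (2,4): code 0010 → (2.000,4.185)–(2.197,5.000)
cell (2,5): code 0001 → (2.197,5.000)–(2.000,5.247)
total: 8 segments, chained into 1 closed loop(s), length Σ = 5.148497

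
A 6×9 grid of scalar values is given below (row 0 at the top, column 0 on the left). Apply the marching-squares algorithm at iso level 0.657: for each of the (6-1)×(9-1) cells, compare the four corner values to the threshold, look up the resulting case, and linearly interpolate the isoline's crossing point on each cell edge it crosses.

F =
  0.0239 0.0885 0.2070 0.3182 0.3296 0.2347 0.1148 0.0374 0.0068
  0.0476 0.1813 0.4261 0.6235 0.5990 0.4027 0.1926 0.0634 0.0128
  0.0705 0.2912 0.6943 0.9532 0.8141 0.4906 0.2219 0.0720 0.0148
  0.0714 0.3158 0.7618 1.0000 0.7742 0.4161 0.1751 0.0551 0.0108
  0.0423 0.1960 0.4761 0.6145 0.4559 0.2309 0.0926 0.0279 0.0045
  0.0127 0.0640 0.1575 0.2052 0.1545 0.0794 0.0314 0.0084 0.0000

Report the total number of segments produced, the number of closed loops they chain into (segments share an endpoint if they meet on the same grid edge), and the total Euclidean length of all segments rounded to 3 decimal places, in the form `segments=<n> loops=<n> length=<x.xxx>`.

cell (1,1): code 0100 → (1.861,2.000)–(2.000,1.907)
cell (1,2): code 1100 → (1.102,3.000)–(1.861,2.000)
cell (1,3): code 1100 → (1.270,4.000)–(1.102,3.000)
cell (1,4): code 1000 → (2.000,4.486)–(1.270,4.000)
cell (2,1): code 0110 → (2.000,1.907)–(3.000,1.765)
cell (2,4): code 1001 → (3.000,4.327)–(2.000,4.486)
cell (3,1): code 0010 → (3.000,1.765)–(3.367,2.000)
cell (3,2): code 0011 → (3.367,2.000)–(3.890,3.000)
cell (3,3): code 0011 → (3.890,3.000)–(3.368,4.000)
cell (3,4): code 0001 → (3.368,4.000)–(3.000,4.327)
total: 10 segments, chained into 1 closed loop(s), length Σ = 8.520877

segments=10 loops=1 length=8.521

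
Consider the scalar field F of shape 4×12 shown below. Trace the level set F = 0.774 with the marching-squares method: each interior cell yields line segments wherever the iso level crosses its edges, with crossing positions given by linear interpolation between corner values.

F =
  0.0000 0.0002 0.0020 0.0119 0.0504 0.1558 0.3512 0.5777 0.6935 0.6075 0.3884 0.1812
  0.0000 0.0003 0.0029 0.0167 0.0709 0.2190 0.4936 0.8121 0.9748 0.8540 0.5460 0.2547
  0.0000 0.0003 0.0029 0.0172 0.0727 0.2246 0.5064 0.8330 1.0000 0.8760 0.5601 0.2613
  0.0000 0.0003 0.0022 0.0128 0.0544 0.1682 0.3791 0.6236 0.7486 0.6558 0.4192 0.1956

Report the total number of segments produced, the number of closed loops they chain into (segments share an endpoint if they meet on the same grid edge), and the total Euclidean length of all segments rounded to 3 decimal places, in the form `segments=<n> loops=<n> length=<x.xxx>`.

segments=10 loops=1 length=8.002

cell (0,6): code 0100 → (0.837,7.000)–(1.000,6.880)
cell (0,7): code 1100 → (0.286,8.000)–(0.837,7.000)
cell (0,8): code 1100 → (0.675,9.000)–(0.286,8.000)
cell (0,9): code 1000 → (1.000,9.260)–(0.675,9.000)
cell (1,6): code 0110 → (1.000,6.880)–(2.000,6.819)
cell (1,9): code 1001 → (2.000,9.323)–(1.000,9.260)
cell (2,6): code 0010 → (2.000,6.819)–(2.282,7.000)
cell (2,7): code 0011 → (2.282,7.000)–(2.899,8.000)
cell (2,8): code 0011 → (2.899,8.000)–(2.463,9.000)
cell (2,9): code 0001 → (2.463,9.000)–(2.000,9.323)
total: 10 segments, chained into 1 closed loop(s), length Σ = 8.001638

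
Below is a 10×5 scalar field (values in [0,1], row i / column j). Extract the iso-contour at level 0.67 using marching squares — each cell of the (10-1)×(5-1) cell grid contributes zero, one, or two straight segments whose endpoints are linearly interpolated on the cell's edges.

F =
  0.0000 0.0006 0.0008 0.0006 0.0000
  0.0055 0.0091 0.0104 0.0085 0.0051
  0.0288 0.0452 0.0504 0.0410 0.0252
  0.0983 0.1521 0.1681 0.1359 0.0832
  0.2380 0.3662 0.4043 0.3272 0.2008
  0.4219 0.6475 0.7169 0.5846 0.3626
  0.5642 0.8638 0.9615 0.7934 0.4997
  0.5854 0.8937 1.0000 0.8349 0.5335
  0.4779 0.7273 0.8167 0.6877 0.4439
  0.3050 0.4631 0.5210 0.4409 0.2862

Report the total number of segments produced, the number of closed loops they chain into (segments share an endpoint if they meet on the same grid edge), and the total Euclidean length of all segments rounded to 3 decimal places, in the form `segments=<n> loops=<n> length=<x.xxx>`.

cell (4,1): code 0100 → (4.850,2.000)–(5.000,1.324)
cell (4,2): code 1000 → (5.000,2.354)–(4.850,2.000)
cell (5,0): code 0100 → (5.104,1.000)–(6.000,0.353)
cell (5,1): code 1110 → (5.000,1.324)–(5.104,1.000)
cell (5,2): code 1101 → (5.409,3.000)–(5.000,2.354)
cell (5,3): code 1000 → (6.000,3.420)–(5.409,3.000)
cell (6,0): code 0110 → (6.000,0.353)–(7.000,0.274)
cell (6,3): code 1001 → (7.000,3.547)–(6.000,3.420)
cell (7,0): code 0110 → (7.000,0.274)–(8.000,0.770)
cell (7,3): code 1001 → (8.000,3.073)–(7.000,3.547)
cell (8,0): code 0010 → (8.000,0.770)–(8.217,1.000)
cell (8,1): code 0011 → (8.217,1.000)–(8.496,2.000)
cell (8,2): code 0011 → (8.496,2.000)–(8.072,3.000)
cell (8,3): code 0001 → (8.072,3.000)–(8.000,3.073)
total: 14 segments, chained into 1 closed loop(s), length Σ = 10.788804

segments=14 loops=1 length=10.789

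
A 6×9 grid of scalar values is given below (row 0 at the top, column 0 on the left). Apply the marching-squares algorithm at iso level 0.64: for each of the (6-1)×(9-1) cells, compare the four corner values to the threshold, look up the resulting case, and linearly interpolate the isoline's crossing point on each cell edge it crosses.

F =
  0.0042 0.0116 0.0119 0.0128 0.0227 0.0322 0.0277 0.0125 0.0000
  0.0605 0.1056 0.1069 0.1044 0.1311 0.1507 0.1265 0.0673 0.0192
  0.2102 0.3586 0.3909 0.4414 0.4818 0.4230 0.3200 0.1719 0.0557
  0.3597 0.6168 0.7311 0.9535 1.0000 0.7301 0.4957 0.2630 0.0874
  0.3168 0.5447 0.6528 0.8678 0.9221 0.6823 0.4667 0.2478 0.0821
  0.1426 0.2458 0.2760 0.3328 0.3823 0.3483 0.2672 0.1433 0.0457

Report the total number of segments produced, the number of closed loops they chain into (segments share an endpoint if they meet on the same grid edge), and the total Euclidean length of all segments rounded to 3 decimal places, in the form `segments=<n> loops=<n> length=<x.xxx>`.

cell (2,1): code 0100 → (2.732,2.000)–(3.000,1.203)
cell (2,2): code 1100 → (2.388,3.000)–(2.732,2.000)
cell (2,3): code 1100 → (2.305,4.000)–(2.388,3.000)
cell (2,4): code 1100 → (2.707,5.000)–(2.305,4.000)
cell (2,5): code 1000 → (3.000,5.384)–(2.707,5.000)
cell (3,1): code 0110 → (3.000,1.203)–(4.000,1.882)
cell (3,5): code 1001 → (4.000,5.196)–(3.000,5.384)
cell (4,1): code 0010 → (4.000,1.882)–(4.034,2.000)
cell (4,2): code 0011 → (4.034,2.000)–(4.426,3.000)
cell (4,3): code 0011 → (4.426,3.000)–(4.523,4.000)
cell (4,4): code 0011 → (4.523,4.000)–(4.127,5.000)
cell (4,5): code 0001 → (4.127,5.000)–(4.000,5.196)
total: 12 segments, chained into 1 closed loop(s), length Σ = 10.199952

segments=12 loops=1 length=10.200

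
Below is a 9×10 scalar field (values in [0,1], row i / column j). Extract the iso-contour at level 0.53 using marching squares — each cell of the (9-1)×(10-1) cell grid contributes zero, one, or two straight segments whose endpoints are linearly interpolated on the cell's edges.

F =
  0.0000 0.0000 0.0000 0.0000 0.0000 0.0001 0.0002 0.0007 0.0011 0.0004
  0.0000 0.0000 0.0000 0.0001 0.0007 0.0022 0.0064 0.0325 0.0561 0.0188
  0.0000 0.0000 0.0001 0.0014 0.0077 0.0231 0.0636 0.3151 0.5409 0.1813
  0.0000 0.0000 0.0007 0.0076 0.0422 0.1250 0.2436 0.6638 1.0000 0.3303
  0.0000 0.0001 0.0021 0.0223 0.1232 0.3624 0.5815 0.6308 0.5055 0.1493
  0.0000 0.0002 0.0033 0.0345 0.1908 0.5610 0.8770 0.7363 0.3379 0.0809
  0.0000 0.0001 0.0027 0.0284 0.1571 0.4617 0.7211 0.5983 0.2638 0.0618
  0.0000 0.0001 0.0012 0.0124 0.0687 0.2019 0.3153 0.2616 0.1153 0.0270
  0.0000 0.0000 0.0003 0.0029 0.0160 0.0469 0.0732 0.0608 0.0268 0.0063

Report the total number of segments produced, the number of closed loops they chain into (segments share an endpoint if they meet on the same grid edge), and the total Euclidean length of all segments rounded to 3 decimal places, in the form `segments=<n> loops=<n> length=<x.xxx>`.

cell (1,7): code 0100 → (1.978,8.000)–(2.000,7.952)
cell (1,8): code 1000 → (2.000,8.030)–(1.978,8.000)
cell (2,6): code 0100 → (2.616,7.000)–(3.000,6.682)
cell (2,7): code 1110 → (2.000,7.952)–(2.616,7.000)
cell (2,8): code 1001 → (3.000,8.702)–(2.000,8.030)
cell (3,5): code 0100 → (3.848,6.000)–(4.000,5.765)
cell (3,6): code 1110 → (3.000,6.682)–(3.848,6.000)
cell (3,7): code 1011 → (4.000,7.804)–(3.950,8.000)
cell (3,8): code 0001 → (3.950,8.000)–(3.000,8.702)
cell (4,4): code 0100 → (4.844,5.000)–(5.000,4.916)
cell (4,5): code 1110 → (4.000,5.765)–(4.844,5.000)
cell (4,7): code 1001 → (5.000,7.518)–(4.000,7.804)
cell (5,4): code 0010 → (5.000,4.916)–(5.312,5.000)
cell (5,5): code 0111 → (5.312,5.000)–(6.000,5.263)
cell (5,7): code 1001 → (6.000,7.204)–(5.000,7.518)
cell (6,5): code 0010 → (6.000,5.263)–(6.471,6.000)
cell (6,6): code 0011 → (6.471,6.000)–(6.203,7.000)
cell (6,7): code 0001 → (6.203,7.000)–(6.000,7.204)
total: 18 segments, chained into 1 closed loop(s), length Σ = 12.340594

segments=18 loops=1 length=12.341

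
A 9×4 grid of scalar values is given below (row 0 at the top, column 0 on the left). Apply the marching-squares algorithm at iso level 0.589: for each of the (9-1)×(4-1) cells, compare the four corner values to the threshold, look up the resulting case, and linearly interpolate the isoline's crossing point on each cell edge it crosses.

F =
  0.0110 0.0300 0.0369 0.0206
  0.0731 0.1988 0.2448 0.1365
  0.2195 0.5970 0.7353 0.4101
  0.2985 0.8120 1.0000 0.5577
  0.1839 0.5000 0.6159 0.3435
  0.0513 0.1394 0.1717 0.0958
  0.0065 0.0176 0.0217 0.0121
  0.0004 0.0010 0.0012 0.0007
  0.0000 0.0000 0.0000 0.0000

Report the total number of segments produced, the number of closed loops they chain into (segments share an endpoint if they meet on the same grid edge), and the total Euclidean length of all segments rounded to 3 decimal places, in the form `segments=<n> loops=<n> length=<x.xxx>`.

segments=10 loops=1 length=7.109

cell (1,0): code 0100 → (1.980,1.000)–(2.000,0.979)
cell (1,1): code 1100 → (1.702,2.000)–(1.980,1.000)
cell (1,2): code 1000 → (2.000,2.450)–(1.702,2.000)
cell (2,0): code 0110 → (2.000,0.979)–(3.000,0.566)
cell (2,2): code 1001 → (3.000,2.929)–(2.000,2.450)
cell (3,0): code 0010 → (3.000,0.566)–(3.715,1.000)
cell (3,1): code 0111 → (3.715,1.000)–(4.000,1.768)
cell (3,2): code 1001 → (4.000,2.099)–(3.000,2.929)
cell (4,1): code 0010 → (4.000,1.768)–(4.061,2.000)
cell (4,2): code 0001 → (4.061,2.000)–(4.000,2.099)
total: 10 segments, chained into 1 closed loop(s), length Σ = 7.108959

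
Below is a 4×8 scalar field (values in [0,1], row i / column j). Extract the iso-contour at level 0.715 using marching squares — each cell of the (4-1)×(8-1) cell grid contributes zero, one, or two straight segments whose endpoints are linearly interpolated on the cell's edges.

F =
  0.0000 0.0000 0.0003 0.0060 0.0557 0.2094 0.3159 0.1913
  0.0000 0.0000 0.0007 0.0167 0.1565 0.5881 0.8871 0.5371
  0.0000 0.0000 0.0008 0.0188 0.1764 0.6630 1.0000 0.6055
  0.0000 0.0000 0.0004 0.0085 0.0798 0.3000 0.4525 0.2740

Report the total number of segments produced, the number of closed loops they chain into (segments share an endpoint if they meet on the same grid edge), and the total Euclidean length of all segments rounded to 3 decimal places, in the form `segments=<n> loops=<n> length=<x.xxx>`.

segments=6 loops=1 length=5.172

cell (0,5): code 0100 → (0.699,6.000)–(1.000,5.424)
cell (0,6): code 1000 → (1.000,6.492)–(0.699,6.000)
cell (1,5): code 0110 → (1.000,5.424)–(2.000,5.154)
cell (1,6): code 1001 → (2.000,6.722)–(1.000,6.492)
cell (2,5): code 0010 → (2.000,5.154)–(2.521,6.000)
cell (2,6): code 0001 → (2.521,6.000)–(2.000,6.722)
total: 6 segments, chained into 1 closed loop(s), length Σ = 5.171967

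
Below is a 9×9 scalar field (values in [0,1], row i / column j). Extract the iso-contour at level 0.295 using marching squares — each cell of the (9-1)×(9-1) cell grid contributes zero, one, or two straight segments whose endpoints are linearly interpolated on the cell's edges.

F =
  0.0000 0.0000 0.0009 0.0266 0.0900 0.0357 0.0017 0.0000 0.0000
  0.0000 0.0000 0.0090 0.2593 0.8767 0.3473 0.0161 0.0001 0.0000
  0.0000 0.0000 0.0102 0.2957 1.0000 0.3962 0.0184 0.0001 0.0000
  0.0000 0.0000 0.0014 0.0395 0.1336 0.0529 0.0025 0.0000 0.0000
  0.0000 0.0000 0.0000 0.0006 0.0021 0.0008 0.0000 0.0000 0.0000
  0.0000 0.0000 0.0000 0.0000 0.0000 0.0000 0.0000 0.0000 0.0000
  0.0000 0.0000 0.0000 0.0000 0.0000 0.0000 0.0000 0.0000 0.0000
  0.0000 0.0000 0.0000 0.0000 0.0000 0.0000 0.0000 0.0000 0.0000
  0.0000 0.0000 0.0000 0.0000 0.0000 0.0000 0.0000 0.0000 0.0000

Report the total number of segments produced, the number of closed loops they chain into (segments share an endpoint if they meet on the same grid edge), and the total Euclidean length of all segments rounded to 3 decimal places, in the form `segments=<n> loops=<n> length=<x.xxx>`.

segments=10 loops=1 length=7.404

cell (0,3): code 0100 → (0.261,4.000)–(1.000,3.058)
cell (0,4): code 1100 → (0.832,5.000)–(0.261,4.000)
cell (0,5): code 1000 → (1.000,5.158)–(0.832,5.000)
cell (1,2): code 0100 → (1.981,3.000)–(2.000,2.998)
cell (1,3): code 1110 → (1.000,3.058)–(1.981,3.000)
cell (1,5): code 1001 → (2.000,5.268)–(1.000,5.158)
cell (2,2): code 0010 → (2.000,2.998)–(2.003,3.000)
cell (2,3): code 0011 → (2.003,3.000)–(2.814,4.000)
cell (2,4): code 0011 → (2.814,4.000)–(2.295,5.000)
cell (2,5): code 0001 → (2.295,5.000)–(2.000,5.268)
total: 10 segments, chained into 1 closed loop(s), length Σ = 7.403958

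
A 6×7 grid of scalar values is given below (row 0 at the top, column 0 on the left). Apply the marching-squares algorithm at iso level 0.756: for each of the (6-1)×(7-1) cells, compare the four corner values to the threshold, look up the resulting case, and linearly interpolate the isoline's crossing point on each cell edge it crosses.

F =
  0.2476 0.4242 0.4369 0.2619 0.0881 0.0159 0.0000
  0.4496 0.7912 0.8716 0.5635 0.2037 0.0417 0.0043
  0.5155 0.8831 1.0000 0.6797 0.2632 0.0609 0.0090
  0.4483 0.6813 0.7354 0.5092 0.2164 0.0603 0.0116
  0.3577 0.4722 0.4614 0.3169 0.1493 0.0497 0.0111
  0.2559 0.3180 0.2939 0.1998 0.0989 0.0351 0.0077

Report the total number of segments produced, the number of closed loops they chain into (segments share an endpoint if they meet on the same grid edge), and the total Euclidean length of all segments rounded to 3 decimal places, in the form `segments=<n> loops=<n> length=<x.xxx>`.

segments=8 loops=1 length=6.673

cell (0,0): code 0100 → (0.904,1.000)–(1.000,0.897)
cell (0,1): code 1100 → (0.734,2.000)–(0.904,1.000)
cell (0,2): code 1000 → (1.000,2.375)–(0.734,2.000)
cell (1,0): code 0110 → (1.000,0.897)–(2.000,0.654)
cell (1,2): code 1001 → (2.000,2.762)–(1.000,2.375)
cell (2,0): code 0010 → (2.000,0.654)–(2.630,1.000)
cell (2,1): code 0011 → (2.630,1.000)–(2.922,2.000)
cell (2,2): code 0001 → (2.922,2.000)–(2.000,2.762)
total: 8 segments, chained into 1 closed loop(s), length Σ = 6.672618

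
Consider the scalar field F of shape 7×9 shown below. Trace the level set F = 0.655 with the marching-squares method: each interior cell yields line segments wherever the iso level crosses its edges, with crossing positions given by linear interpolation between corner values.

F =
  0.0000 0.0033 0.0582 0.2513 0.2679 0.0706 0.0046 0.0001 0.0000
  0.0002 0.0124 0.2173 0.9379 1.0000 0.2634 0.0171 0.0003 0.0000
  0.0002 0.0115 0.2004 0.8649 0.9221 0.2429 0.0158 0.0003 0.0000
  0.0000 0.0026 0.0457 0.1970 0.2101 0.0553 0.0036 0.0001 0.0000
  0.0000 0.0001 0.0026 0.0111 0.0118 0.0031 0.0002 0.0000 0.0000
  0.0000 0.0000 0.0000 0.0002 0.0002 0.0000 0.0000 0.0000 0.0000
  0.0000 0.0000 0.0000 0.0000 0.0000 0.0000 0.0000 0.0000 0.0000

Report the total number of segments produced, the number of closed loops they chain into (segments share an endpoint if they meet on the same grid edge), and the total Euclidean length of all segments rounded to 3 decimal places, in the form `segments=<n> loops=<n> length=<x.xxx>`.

segments=8 loops=1 length=6.232

cell (0,2): code 0100 → (0.588,3.000)–(1.000,2.607)
cell (0,3): code 1100 → (0.529,4.000)–(0.588,3.000)
cell (0,4): code 1000 → (1.000,4.468)–(0.529,4.000)
cell (1,2): code 0110 → (1.000,2.607)–(2.000,2.684)
cell (1,4): code 1001 → (2.000,4.393)–(1.000,4.468)
cell (2,2): code 0010 → (2.000,2.684)–(2.314,3.000)
cell (2,3): code 0011 → (2.314,3.000)–(2.375,4.000)
cell (2,4): code 0001 → (2.375,4.000)–(2.000,4.393)
total: 8 segments, chained into 1 closed loop(s), length Σ = 6.231959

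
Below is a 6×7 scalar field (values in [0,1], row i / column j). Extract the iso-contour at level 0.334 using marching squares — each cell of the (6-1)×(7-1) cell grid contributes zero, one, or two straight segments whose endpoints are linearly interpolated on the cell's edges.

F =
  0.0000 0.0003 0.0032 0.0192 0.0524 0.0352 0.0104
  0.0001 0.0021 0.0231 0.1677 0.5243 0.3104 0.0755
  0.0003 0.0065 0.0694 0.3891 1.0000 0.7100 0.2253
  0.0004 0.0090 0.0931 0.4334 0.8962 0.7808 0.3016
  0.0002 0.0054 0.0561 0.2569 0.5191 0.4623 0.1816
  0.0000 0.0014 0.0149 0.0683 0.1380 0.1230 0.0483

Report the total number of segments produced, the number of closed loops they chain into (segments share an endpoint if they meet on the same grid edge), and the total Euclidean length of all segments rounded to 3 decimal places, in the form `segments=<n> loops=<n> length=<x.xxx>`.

segments=14 loops=1 length=10.921

cell (0,3): code 0100 → (0.597,4.000)–(1.000,3.466)
cell (0,4): code 1000 → (1.000,4.890)–(0.597,4.000)
cell (1,2): code 0100 → (1.751,3.000)–(2.000,2.828)
cell (1,3): code 1110 → (1.000,3.466)–(1.751,3.000)
cell (1,4): code 1101 → (1.059,5.000)–(1.000,4.890)
cell (1,5): code 1000 → (2.000,5.776)–(1.059,5.000)
cell (2,2): code 0110 → (2.000,2.828)–(3.000,2.708)
cell (2,5): code 1001 → (3.000,5.932)–(2.000,5.776)
cell (3,2): code 0010 → (3.000,2.708)–(3.563,3.000)
cell (3,3): code 0111 → (3.563,3.000)–(4.000,3.294)
cell (3,5): code 1001 → (4.000,5.457)–(3.000,5.932)
cell (4,3): code 0010 → (4.000,3.294)–(4.486,4.000)
cell (4,4): code 0011 → (4.486,4.000)–(4.378,5.000)
cell (4,5): code 0001 → (4.378,5.000)–(4.000,5.457)
total: 14 segments, chained into 1 closed loop(s), length Σ = 10.920574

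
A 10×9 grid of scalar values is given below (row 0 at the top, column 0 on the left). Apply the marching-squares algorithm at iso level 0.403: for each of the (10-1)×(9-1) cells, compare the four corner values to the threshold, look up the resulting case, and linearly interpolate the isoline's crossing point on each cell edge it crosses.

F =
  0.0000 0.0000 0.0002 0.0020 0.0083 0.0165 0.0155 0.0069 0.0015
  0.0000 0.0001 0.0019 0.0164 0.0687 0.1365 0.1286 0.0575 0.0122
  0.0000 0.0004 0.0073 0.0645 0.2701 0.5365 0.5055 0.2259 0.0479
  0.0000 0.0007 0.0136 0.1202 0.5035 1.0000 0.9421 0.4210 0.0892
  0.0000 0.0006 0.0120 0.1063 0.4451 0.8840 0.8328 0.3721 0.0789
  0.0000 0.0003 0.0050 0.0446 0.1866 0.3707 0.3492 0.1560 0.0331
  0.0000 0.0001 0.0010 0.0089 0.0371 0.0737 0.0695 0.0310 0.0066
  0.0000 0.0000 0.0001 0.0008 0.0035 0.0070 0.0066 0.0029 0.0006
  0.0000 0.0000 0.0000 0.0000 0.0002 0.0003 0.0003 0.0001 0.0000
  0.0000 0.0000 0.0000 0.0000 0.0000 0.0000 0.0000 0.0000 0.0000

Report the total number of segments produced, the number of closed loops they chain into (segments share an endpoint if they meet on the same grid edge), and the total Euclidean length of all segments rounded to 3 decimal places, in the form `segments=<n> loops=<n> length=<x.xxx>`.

cell (1,4): code 0100 → (1.666,5.000)–(2.000,4.499)
cell (1,5): code 1100 → (1.728,6.000)–(1.666,5.000)
cell (1,6): code 1000 → (2.000,6.367)–(1.728,6.000)
cell (2,3): code 0100 → (2.569,4.000)–(3.000,3.738)
cell (2,4): code 1110 → (2.000,4.499)–(2.569,4.000)
cell (2,6): code 1101 → (2.908,7.000)–(2.000,6.367)
cell (2,7): code 1000 → (3.000,7.054)–(2.908,7.000)
cell (3,3): code 0110 → (3.000,3.738)–(4.000,3.876)
cell (3,6): code 1011 → (4.000,6.933)–(3.368,7.000)
cell (3,7): code 0001 → (3.368,7.000)–(3.000,7.054)
cell (4,3): code 0010 → (4.000,3.876)–(4.163,4.000)
cell (4,4): code 0011 → (4.163,4.000)–(4.937,5.000)
cell (4,5): code 0011 → (4.937,5.000)–(4.889,6.000)
cell (4,6): code 0001 → (4.889,6.000)–(4.000,6.933)
total: 14 segments, chained into 1 closed loop(s), length Σ = 10.311733

segments=14 loops=1 length=10.312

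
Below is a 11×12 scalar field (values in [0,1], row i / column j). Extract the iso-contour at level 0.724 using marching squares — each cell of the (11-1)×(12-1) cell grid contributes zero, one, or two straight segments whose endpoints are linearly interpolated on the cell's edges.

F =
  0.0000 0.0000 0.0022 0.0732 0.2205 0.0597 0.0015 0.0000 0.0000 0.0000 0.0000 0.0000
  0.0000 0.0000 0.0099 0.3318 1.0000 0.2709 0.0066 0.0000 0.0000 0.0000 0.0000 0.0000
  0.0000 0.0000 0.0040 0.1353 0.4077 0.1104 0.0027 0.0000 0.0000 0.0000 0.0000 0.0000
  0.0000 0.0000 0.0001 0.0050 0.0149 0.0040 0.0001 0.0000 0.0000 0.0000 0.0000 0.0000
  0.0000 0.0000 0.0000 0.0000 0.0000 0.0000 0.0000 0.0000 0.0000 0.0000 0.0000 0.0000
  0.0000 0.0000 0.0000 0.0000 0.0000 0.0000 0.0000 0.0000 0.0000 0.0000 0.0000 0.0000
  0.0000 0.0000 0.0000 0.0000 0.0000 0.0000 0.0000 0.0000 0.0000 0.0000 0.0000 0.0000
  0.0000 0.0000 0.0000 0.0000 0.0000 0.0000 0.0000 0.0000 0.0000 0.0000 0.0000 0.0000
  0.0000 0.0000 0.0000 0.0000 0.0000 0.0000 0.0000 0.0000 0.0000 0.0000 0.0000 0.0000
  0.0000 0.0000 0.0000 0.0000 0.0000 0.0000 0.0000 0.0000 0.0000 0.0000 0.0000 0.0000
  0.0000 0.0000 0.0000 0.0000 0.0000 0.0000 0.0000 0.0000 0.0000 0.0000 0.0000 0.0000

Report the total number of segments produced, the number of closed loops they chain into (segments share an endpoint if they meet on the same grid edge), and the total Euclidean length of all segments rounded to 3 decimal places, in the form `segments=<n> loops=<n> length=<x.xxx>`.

cell (0,3): code 0100 → (0.646,4.000)–(1.000,3.587)
cell (0,4): code 1000 → (1.000,4.379)–(0.646,4.000)
cell (1,3): code 0010 → (1.000,3.587)–(1.466,4.000)
cell (1,4): code 0001 → (1.466,4.000)–(1.000,4.379)
total: 4 segments, chained into 1 closed loop(s), length Σ = 2.285427

segments=4 loops=1 length=2.285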